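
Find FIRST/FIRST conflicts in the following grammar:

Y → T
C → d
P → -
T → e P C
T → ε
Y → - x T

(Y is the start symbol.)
No FIRST/FIRST conflicts.

A FIRST/FIRST conflict occurs when two productions N → α and N → β for the same non-terminal have FIRST(α) ∩ FIRST(β) ≠ ∅ (with ε ∈ FIRST of a nullable right-hand side, so two nullable alternatives also conflict).

FIRST sets of the non-terminals at (or reachable through a nullable prefix from) the front of some alternative:
  FIRST(T) = { 'e', ε }

Productions for Y:
  Y → T: FIRST = { 'e', ε }
  Y → - x T: FIRST = { '-' }
Productions for T:
  T → e P C: FIRST = { 'e' }
  T → ε: FIRST = { ε }
C, P have only one production, so no FIRST/FIRST conflict is possible there.

All alternatives of each non-terminal have pairwise disjoint FIRST sets.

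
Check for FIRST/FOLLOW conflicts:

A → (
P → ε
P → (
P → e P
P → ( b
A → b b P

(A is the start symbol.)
Nullable non-terminals: P.

P: nullable alternative(s) P → ε; FOLLOW(P) = { $ }
  P → ε: FIRST \ {ε} = { } — this is the only nullable alternative, skip
  P → (: FIRST \ {ε} = { '(' } — disjoint from FOLLOW(P)
  P → e P: FIRST \ {ε} = { 'e' } — disjoint from FOLLOW(P)
  P → ( b: FIRST \ {ε} = { '(' } — disjoint from FOLLOW(P)

A has no nullable alternative, so no FIRST/FOLLOW check is needed there.

No FIRST/FOLLOW conflicts found.

Answer: No FIRST/FOLLOW conflicts.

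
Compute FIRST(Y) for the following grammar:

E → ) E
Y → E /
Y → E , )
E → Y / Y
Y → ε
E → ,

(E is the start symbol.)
To compute FIRST(Y), examine every production with Y on the left-hand side, reading each right-hand side left to right until a non-nullable symbol is reached.

FIRST sets of the other non-terminals involved (by the same procedure, iterated to a fixed point):
  FIRST(E) = { ')', ',', '/' }

From Y → E /:
  - E is a non-terminal: add FIRST(E) \ {ε} = { ')', ',', '/' }
    E is not nullable, so stop
From Y → E , ):
  - E is a non-terminal: add FIRST(E) \ {ε} = { ')', ',', '/' }
    E is not nullable, so stop
From Y → ε:
  - ε-production, so ε ∈ FIRST(Y)

Collecting: FIRST(Y) = { ')', ',', '/', ε }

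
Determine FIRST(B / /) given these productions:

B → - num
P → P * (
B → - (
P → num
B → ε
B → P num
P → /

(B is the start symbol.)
{ '-', '/', 'num' }

FIRST sets of the non-terminals involved (from the grammar, by fixed-point iteration):
  FIRST(B) = { '-', '/', 'num', ε }

To compute FIRST(B / /), process the symbols left to right:
Symbol B is a non-terminal. Add FIRST(B) \ {ε} = { '-', '/', 'num' }
B is nullable (ε ∈ FIRST(B)), continue to the next symbol.
Symbol / is a terminal. Add '/' and stop.
FIRST(B / /) = { '-', '/', 'num' }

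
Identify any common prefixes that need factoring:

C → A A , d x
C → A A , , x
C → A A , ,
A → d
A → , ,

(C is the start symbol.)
Left-factoring is needed when two productions for the same non-terminal
share a common prefix on the right-hand side.

Productions for C:
  C → A A , d x
  C → A A , , x
  C → A A , ,
Productions for A:
  A → d
  A → , ,

Found common prefix 'A A ,' in productions for C

Answer: Yes, C has productions with common prefix 'A A ,'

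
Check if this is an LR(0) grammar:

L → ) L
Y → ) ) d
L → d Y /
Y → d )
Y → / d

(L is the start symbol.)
Yes, the grammar is LR(0)

A grammar is LR(0) if no state in the canonical LR(0) collection has:
  - both a shift item (dot before a terminal) and a complete item (shift-reduce conflict), or
  - two or more complete items (reduce-reduce conflict; the accept item [L' → L .] counts as a complete item here).

Augment with L' → L and build the canonical LR(0) collection (I0 = CLOSURE({[L' → . L]}), then GOTO on every symbol after a dot until no new states appear). It has 14 states:
  I0: { [L → . ) L], [L → . d Y /], [L' → . L] }  — shift
  I1: { [L → ) . L], [L → . ) L], [L → . d Y /] }  — shift
  I2: { [L' → L .] }  — accept
  I3: { [L → d . Y /], [Y → . ) ) d], [Y → . / d], [Y → . d )] }  — shift
  I4: { [Y → ) . ) d] }  — shift
  I5: { [Y → / . d] }  — shift
  I6: { [L → d Y . /] }  — shift
  I7: { [Y → d . )] }  — shift
  I8: { [Y → d ) .] }  — reduce
  I9: { [L → d Y / .] }  — reduce
  I10: { [Y → / d .] }  — reduce
  I11: { [Y → ) ) . d] }  — shift
  I12: { [Y → ) ) d .] }  — reduce
  I13: { [L → ) L .] }  — reduce

Every state is either a pure shift/goto state or contains exactly one complete item and nothing to shift — no conflicts. The grammar is LR(0).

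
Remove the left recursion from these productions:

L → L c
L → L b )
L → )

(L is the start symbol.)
L → ) L'
L' → c L'
L' → b ) L'
L' → ε

L is directly left-recursive. The standard transformation for
  A → A α₁ | ... | A α_m | β₁ | ... | β_n
is
  A  → β₁ A' | ... | β_n A'
  A' → α₁ A' | ... | α_m A' | ε

L → ) becomes L → ) L'
L → L c becomes L' → c L'
L → L b ) becomes L' → b ) L'
Add L' → ε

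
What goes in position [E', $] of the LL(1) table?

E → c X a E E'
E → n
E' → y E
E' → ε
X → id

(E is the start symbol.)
To find M[E', $], we find productions for E' where $ is in the predict set (PREDICT(N → α) = (FIRST(α) \ {ε}) ∪ (FOLLOW(N) if α ⇒* ε)).

Relevant sets:
  FOLLOW(E') = { $, 'y' }

E' → y E: PREDICT = { 'y' }
E' → ε: PREDICT = { $, 'y' }
  $ is in predict set, so this production goes in M[E', $]

M[E', $] = E' → ε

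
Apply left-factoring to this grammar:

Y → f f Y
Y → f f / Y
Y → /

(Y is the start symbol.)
Left-factoring transforms A → αβ₁ | αβ₂ into A → αA' and A' → β₁ | β₂
(α is the longest common prefix among the alternatives). Repeat until
no nonterminal has two alternatives with a common prefix.

Round 1: Y has alternatives sharing prefix 'f f'. Introduce Y': Y → f f Y'
  Add: Y' → Y
  Add: Y' → / Y

No remaining common prefixes — done.

Resulting grammar:
Y → f f Y'
Y' → Y
Y' → / Y
Y → /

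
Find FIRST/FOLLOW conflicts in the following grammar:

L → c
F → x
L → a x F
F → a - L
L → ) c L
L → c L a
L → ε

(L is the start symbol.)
Nullable non-terminals: L.

L: nullable alternative(s) L → ε; FOLLOW(L) = { $, 'a' }
  L → c: FIRST \ {ε} = { 'c' } — disjoint from FOLLOW(L)
  L → a x F: FIRST \ {ε} = { 'a' } — overlaps FOLLOW(L) on { 'a' }: CONFLICT
  L → ) c L: FIRST \ {ε} = { ')' } — disjoint from FOLLOW(L)
  L → c L a: FIRST \ {ε} = { 'c' } — disjoint from FOLLOW(L)
  L → ε: FIRST \ {ε} = { } — this is the only nullable alternative, skip

F has no nullable alternative, so no FIRST/FOLLOW check is needed there.

So the grammar has 1 FIRST/FOLLOW conflict (marked CONFLICT above).

Answer: Yes. L → a x F with FOLLOW(L) on { 'a' }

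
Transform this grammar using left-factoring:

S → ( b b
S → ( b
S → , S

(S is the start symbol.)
S → ( b S'
S' → b
S' → ε
S → , S

Left-factoring transforms A → αβ₁ | αβ₂ into A → αA' and A' → β₁ | β₂
(α is the longest common prefix among the alternatives). Repeat until
no nonterminal has two alternatives with a common prefix.

Round 1: S has alternatives sharing prefix '( b'. Introduce S': S → ( b S'
  Add: S' → b
  Add: S' → ε

No remaining common prefixes — done.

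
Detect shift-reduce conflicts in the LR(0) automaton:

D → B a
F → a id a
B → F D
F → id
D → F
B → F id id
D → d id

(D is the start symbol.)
Augment with D' → D and build the canonical LR(0) collection (I0 = CLOSURE({[D' → . D]}), then GOTO on every symbol after a dot until no new states appear). It has 14 states:
  I0: { [B → . F D], [B → . F id id], [D → . B a], [D → . F], [D → . d id], [D' → . D], [F → . a id a], [F → . id] }  — shift
  I1: { [D → B . a] }  — shift
  I2: { [D' → D .] }  — accept
  I3: { [B → . F D], [B → . F id id], [B → F . D], [B → F . id id], [D → . B a], [D → . F], [D → . d id], [D → F .], [F → . a id a], [F → . id] }  — shift, reduce
  I4: { [F → a . id a] }  — shift
  I5: { [D → d . id] }  — shift
  I6: { [F → id .] }  — reduce
  I7: { [D → d id .] }  — reduce
  I8: { [F → a id . a] }  — shift
  I9: { [F → a id a .] }  — reduce
  I10: { [B → F D .] }  — reduce
  I11: { [B → F id . id], [F → id .] }  — shift, reduce
  I12: { [B → F id id .] }  — reduce
  I13: { [D → B a .] }  — reduce

I3 contains reduce item [D → F .] and shift items [B → F . id id], [D → . d id], [F → . a id a], [F → . id] — shift-reduce conflict.
I11 contains reduce item [F → id .] and shift item [B → F id . id] — shift-reduce conflict.

Answer: Yes — I3: [D → F .] vs [B → F . id id]; I11: [F → id .] vs [B → F id . id]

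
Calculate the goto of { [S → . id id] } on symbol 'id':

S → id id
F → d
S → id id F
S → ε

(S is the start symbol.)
GOTO(I, 'id') = CLOSURE({ [A → αX.β] : [A → α.Xβ] ∈ I, X = 'id' })

Items with dot before 'id', with the dot advanced:
  [S → . id id] → [S → id . id]
Closure adds nothing (no advanced item has the dot before a non-terminal).

GOTO = { [S → id . id] }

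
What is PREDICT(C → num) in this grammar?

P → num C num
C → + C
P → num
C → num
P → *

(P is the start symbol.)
PREDICT(C → num) = (FIRST(RHS) \ {ε}) ∪ (FOLLOW(C) if ε ∈ FIRST(RHS), i.e. RHS ⇒* ε)
FIRST(num) = { 'num' }
ε ∉ FIRST(num), so FOLLOW(C) is not added.
PREDICT(C → num) = { 'num' }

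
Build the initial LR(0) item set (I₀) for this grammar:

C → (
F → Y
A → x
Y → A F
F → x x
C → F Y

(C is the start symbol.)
{ [A → . x], [C → . (], [C → . F Y], [C' → . C], [F → . Y], [F → . x x], [Y → . A F] }

First, augment the grammar with C' → C
I₀ = CLOSURE({ [C' → . C] }):
  [C' → . C] has the dot before C: add [C → . (], [C → . F Y]
  [C → . F Y] has the dot before F: add [F → . Y], [F → . x x]
  [F → . Y] has the dot before Y: add [Y → . A F]
  [Y → . A F] has the dot before A: add [A → . x]
No further items can be added.

I₀ = { [A → . x], [C → . (], [C → . F Y], [C' → . C], [F → . Y], [F → . x x], [Y → . A F] }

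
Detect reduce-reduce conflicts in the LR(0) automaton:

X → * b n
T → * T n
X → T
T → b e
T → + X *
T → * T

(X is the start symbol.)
Augment with X' → X and build the canonical LR(0) collection (I0 = CLOSURE({[X' → . X]}), then GOTO on every symbol after a dot until no new states appear). It has 14 states:
  I0: { [T → . * T n], [T → . * T], [T → . + X *], [T → . b e], [X → . * b n], [X → . T], [X' → . X] }  — shift
  I1: { [T → * . T n], [T → * . T], [T → . * T n], [T → . * T], [T → . + X *], [T → . b e], [X → * . b n] }  — shift
  I2: { [T → + . X *], [T → . * T n], [T → . * T], [T → . + X *], [T → . b e], [X → . * b n], [X → . T] }  — shift
  I3: { [X → T .] }  — reduce
  I4: { [X' → X .] }  — accept
  I5: { [T → b . e] }  — shift
  I6: { [T → b e .] }  — reduce
  I7: { [T → + X . *] }  — shift
  I8: { [T → + X * .] }  — reduce
  I9: { [T → * . T n], [T → * . T], [T → . * T n], [T → . * T], [T → . + X *], [T → . b e] }  — shift
  I10: { [T → * T . n], [T → * T .] }  — shift, reduce
  I11: { [T → b . e], [X → * b . n] }  — shift
  I12: { [X → * b n .] }  — reduce
  I13: { [T → * T n .] }  — reduce

No state contains more than one complete item.

Answer: No reduce-reduce conflicts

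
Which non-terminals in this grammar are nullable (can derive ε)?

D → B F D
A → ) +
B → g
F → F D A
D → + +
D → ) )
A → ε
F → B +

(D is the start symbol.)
{ 'A' }

ε-productions: A → ε
So A is immediately nullable.
No further non-terminal can be added: every production for the remaining non-terminals contains a terminal or a non-nullable non-terminal.
Nullable = { 'A' }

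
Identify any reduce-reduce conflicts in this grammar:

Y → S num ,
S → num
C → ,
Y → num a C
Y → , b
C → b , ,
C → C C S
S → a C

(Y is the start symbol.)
A reduce-reduce conflict occurs when an LR(0) state has two complete items [A → α .] and [B → β .] — both call for a reduction, and with no lookahead the parser cannot choose between them.

Augment with Y' → Y and build the canonical LR(0) collection (I0 = CLOSURE({[Y' → . Y]}), then GOTO on every symbol after a dot until no new states appear). It has 19 states:
  I0: { [S → . a C], [S → . num], [Y → . , b], [Y → . S num ,], [Y → . num a C], [Y' → . Y] }  — shift
  I1: { [Y → , . b] }  — shift
  I2: { [Y → S . num ,] }  — shift
  I3: { [Y' → Y .] }  — accept
  I4: { [C → . ,], [C → . C C S], [C → . b , ,], [S → a . C] }  — shift
  I5: { [S → num .], [Y → num . a C] }  — shift, reduce
  I6: { [C → . ,], [C → . C C S], [C → . b , ,], [Y → num a . C] }  — shift
  I7: { [C → , .] }  — reduce
  I8: { [C → . ,], [C → . C C S], [C → . b , ,], [C → C . C S], [Y → num a C .] }  — shift, reduce
  I9: { [C → b . , ,] }  — shift
  I10: { [C → b , . ,] }  — shift
  I11: { [C → b , , .] }  — reduce
  I12: { [C → . ,], [C → . C C S], [C → . b , ,], [C → C . C S], [C → C C . S], [S → . a C], [S → . num] }  — shift
  I13: { [C → C C S .] }  — reduce
  I14: { [S → num .] }  — reduce
  I15: { [C → . ,], [C → . C C S], [C → . b , ,], [C → C . C S], [S → a C .] }  — shift, reduce
  I16: { [Y → S num . ,] }  — shift
  I17: { [Y → S num , .] }  — reduce
  I18: { [Y → , b .] }  — reduce

No state contains more than one complete item.

Answer: No reduce-reduce conflicts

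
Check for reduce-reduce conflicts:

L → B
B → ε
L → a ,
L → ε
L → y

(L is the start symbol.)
A reduce-reduce conflict occurs when an LR(0) state has two complete items [A → α .] and [B → β .] — both call for a reduction, and with no lookahead the parser cannot choose between them.

Augment with L' → L and build the canonical LR(0) collection (I0 = CLOSURE({[L' → . L]}), then GOTO on every symbol after a dot until no new states appear). It has 6 states:
  I0: { [B → .], [L → . B], [L → . a ,], [L → . y], [L → .], [L' → . L] }  — shift, 2 reduces
  I1: { [L → B .] }  — reduce
  I2: { [L' → L .] }  — accept
  I3: { [L → a . ,] }  — shift
  I4: { [L → y .] }  — reduce
  I5: { [L → a , .] }  — reduce

I0 contains complete items [B → .], [L → .] — reduce-reduce conflict.

Answer: Yes — I0: [B → .] vs [L → .]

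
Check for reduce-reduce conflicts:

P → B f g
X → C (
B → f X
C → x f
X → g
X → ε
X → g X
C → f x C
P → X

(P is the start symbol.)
Yes — I6: [X → .] vs [X → g .]

A reduce-reduce conflict occurs when an LR(0) state has two complete items [A → α .] and [B → β .] — both call for a reduction, and with no lookahead the parser cannot choose between them.

Augment with P' → P and build the canonical LR(0) collection (I0 = CLOSURE({[P' → . P]}), then GOTO on every symbol after a dot until no new states appear). It has 19 states:
  I0: { [B → . f X], [C → . f x C], [C → . x f], [P → . B f g], [P → . X], [P' → . P], [X → . C (], [X → . g X], [X → . g], [X → .] }  — shift, reduce
  I1: { [P → B . f g] }  — shift
  I2: { [X → C . (] }  — shift
  I3: { [P' → P .] }  — accept
  I4: { [P → X .] }  — reduce
  I5: { [B → f . X], [C → . f x C], [C → . x f], [C → f . x C], [X → . C (], [X → . g X], [X → . g], [X → .] }  — shift, reduce
  I6: { [C → . f x C], [C → . x f], [X → . C (], [X → . g X], [X → . g], [X → .], [X → g . X], [X → g .] }  — shift, 2 reduces
  I7: { [C → x . f] }  — shift
  I8: { [C → x f .] }  — reduce
  I9: { [X → g X .] }  — reduce
  I10: { [C → f . x C] }  — shift
  I11: { [C → . f x C], [C → . x f], [C → f x . C] }  — shift
  I12: { [C → f x C .] }  — reduce
  I13: { [B → f X .] }  — reduce
  I14: { [C → . f x C], [C → . x f], [C → f x . C], [C → x . f] }  — shift
  I15: { [C → f . x C], [C → x f .] }  — shift, reduce
  I16: { [X → C ( .] }  — reduce
  I17: { [P → B f . g] }  — shift
  I18: { [P → B f g .] }  — reduce

I6 contains complete items [X → .], [X → g .] — reduce-reduce conflict.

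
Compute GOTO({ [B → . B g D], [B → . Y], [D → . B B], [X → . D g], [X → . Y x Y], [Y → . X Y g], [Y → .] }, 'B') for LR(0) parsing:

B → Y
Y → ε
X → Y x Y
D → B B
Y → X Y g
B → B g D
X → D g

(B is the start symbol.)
GOTO(I, 'B') = CLOSURE({ [A → αX.β] : [A → α.Xβ] ∈ I, X = 'B' })

Items with dot before 'B', with the dot advanced:
  [B → . B g D] → [B → B . g D]
  [D → . B B] → [D → B . B]
Closure of the advanced items:
  [D → B . B] has the dot before B: add [B → . Y], [B → . B g D]
  [B → . Y] has the dot before Y: add [Y → .], [Y → . X Y g]
  [Y → . X Y g] has the dot before X: add [X → . Y x Y], [X → . D g]
  [X → . D g] has the dot before D: add [D → . B B]

GOTO = { [B → . B g D], [B → . Y], [B → B . g D], [D → . B B], [D → B . B], [X → . D g], [X → . Y x Y], [Y → . X Y g], [Y → .] }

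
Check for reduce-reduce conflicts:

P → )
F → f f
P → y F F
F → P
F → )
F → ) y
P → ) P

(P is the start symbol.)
A reduce-reduce conflict occurs when an LR(0) state has two complete items [A → α .] and [B → β .] — both call for a reduction, and with no lookahead the parser cannot choose between them.

Augment with P' → P and build the canonical LR(0) collection (I0 = CLOSURE({[P' → . P]}), then GOTO on every symbol after a dot until no new states appear). It has 12 states:
  I0: { [P → . ) P], [P → . )], [P → . y F F], [P' → . P] }  — shift
  I1: { [P → ) . P], [P → ) .], [P → . ) P], [P → . )], [P → . y F F] }  — shift, reduce
  I2: { [P' → P .] }  — accept
  I3: { [F → . ) y], [F → . )], [F → . P], [F → . f f], [P → . ) P], [P → . )], [P → . y F F], [P → y . F F] }  — shift
  I4: { [F → ) . y], [F → ) .], [P → ) . P], [P → ) .], [P → . ) P], [P → . )], [P → . y F F] }  — shift, 2 reduces
  I5: { [F → . ) y], [F → . )], [F → . P], [F → . f f], [P → . ) P], [P → . )], [P → . y F F], [P → y F . F] }  — shift
  I6: { [F → P .] }  — reduce
  I7: { [F → f . f] }  — shift
  I8: { [F → f f .] }  — reduce
  I9: { [P → y F F .] }  — reduce
  I10: { [P → ) P .] }  — reduce
  I11: { [F → ) y .], [F → . ) y], [F → . )], [F → . P], [F → . f f], [P → . ) P], [P → . )], [P → . y F F], [P → y . F F] }  — shift, reduce

I4 contains complete items [F → ) .], [P → ) .] — reduce-reduce conflict.

Answer: Yes — I4: [F → ) .] vs [P → ) .]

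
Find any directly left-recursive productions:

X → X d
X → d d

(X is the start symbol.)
Yes, X is left-recursive

Direct left recursion occurs when N → N α for some non-terminal N (the right-hand side begins with the left-hand side itself).

X → X d: LEFT RECURSIVE (starts with X)
X → d d: starts with d

The grammar has direct left recursion on: X.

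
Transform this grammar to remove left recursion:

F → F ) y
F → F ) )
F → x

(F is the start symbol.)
F is directly left-recursive. The standard transformation for
  A → A α₁ | ... | A α_m | β₁ | ... | β_n
is
  A  → β₁ A' | ... | β_n A'
  A' → α₁ A' | ... | α_m A' | ε

F → x becomes F → x F'
F → F ) y becomes F' → ) y F'
F → F ) ) becomes F' → ) ) F'
Add F' → ε

Resulting grammar:
F → x F'
F' → ) y F'
F' → ) ) F'
F' → ε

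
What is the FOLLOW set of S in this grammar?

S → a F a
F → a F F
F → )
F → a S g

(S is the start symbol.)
{ $, 'g' }

To compute FOLLOW(S), find every occurrence of S on a right-hand side N → α S β: add FIRST(β) \ {ε}, and if β is empty or nullable also add FOLLOW(N). Iterate to a fixed point.

S is the start symbol, so $ ∈ FOLLOW(S).
In F → a S g: S is followed by g, add FIRST(g) \ {ε} = { 'g' }

Taking the union: FOLLOW(S) = { $, 'g' }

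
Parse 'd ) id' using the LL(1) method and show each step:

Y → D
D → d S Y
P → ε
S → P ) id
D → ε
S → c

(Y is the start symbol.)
LL(1) parsing maintains a stack (initially the start symbol over $) and the input. At each step: if the stack top is a terminal, match it against the current input token; if it is a non-terminal N, replace it with the RHS of M[N, lookahead] (the unique production whose predict set contains the lookahead).

Stack is shown with the top on the left.

Stack       Input     Action
----------------------------
Y $         d ) id $  output Y → D
D $         d ) id $  output D → d S Y
d S Y $     d ) id $  match 'd'
S Y $       ) id $    output S → P ) id
P ) id Y $  ) id $    output P → ε
) id Y $    ) id $    match ')'
id Y $      id $      match 'id'
Y $         $         output Y → D
D $         $         output D → ε
$           $         accept

The string is accepted.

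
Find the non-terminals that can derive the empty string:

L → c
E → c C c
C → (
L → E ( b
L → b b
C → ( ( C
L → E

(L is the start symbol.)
There are no ε-productions, so no non-terminal can derive ε.
No non-terminals are nullable.

Answer: None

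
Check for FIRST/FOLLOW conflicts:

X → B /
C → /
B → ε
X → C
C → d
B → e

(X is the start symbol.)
A FIRST/FOLLOW conflict occurs when a non-terminal N has a nullable alternative N → β (β ⇒* ε) and another alternative N → α with FIRST(α) ∩ FOLLOW(N) ≠ ∅: on such a lookahead the parser cannot decide between expanding α and letting N vanish via β.

Nullable non-terminals: B.

B: nullable alternative(s) B → ε; FOLLOW(B) = { '/' }
  B → ε: FIRST \ {ε} = { } — this is the only nullable alternative, skip
  B → e: FIRST \ {ε} = { 'e' } — disjoint from FOLLOW(B)

C, X have no nullable alternative, so no FIRST/FOLLOW check is needed there.

No FIRST/FOLLOW conflicts found.

Answer: No FIRST/FOLLOW conflicts.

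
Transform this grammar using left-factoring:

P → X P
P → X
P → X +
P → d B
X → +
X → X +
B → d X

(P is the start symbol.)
Left-factoring transforms A → αβ₁ | αβ₂ into A → αA' and A' → β₁ | β₂
(α is the longest common prefix among the alternatives). Repeat until
no nonterminal has two alternatives with a common prefix.

Round 1: P has alternatives sharing prefix 'X'. Introduce P': P → X P'
  Add: P' → P
  Add: P' → ε
  Add: P' → +

No remaining common prefixes — done.

Resulting grammar:
P → X P'
P' → P
P' → ε
P' → +
P → d B
X → +
X → X +
B → d X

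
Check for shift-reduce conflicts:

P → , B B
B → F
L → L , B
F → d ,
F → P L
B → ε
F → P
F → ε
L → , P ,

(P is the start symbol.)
A shift-reduce conflict occurs when an LR(0) state has both:
  - a complete (reduce) item [A → α .] (dot at the end), and
  - a shift item [B → β . c γ] (dot before a terminal).

Augment with P' → P and build the canonical LR(0) collection (I0 = CLOSURE({[P' → . P]}), then GOTO on every symbol after a dot until no new states appear). It has 15 states:
  I0: { [P → . , B B], [P' → . P] }  — shift
  I1: { [B → . F], [B → .], [F → . P L], [F → . P], [F → . d ,], [F → .], [P → , . B B], [P → . , B B] }  — shift, 2 reduces
  I2: { [P' → P .] }  — accept
  I3: { [B → . F], [B → .], [F → . P L], [F → . P], [F → . d ,], [F → .], [P → , B . B], [P → . , B B] }  — shift, 2 reduces
  I4: { [B → F .] }  — reduce
  I5: { [F → P . L], [F → P .], [L → . , P ,], [L → . L , B] }  — shift, reduce
  I6: { [F → d . ,] }  — shift
  I7: { [F → d , .] }  — reduce
  I8: { [L → , . P ,], [P → . , B B] }  — shift
  I9: { [F → P L .], [L → L . , B] }  — shift, reduce
  I10: { [B → . F], [B → .], [F → . P L], [F → . P], [F → . d ,], [F → .], [L → L , . B], [P → . , B B] }  — shift, 2 reduces
  I11: { [L → L , B .] }  — reduce
  I12: { [L → , P . ,] }  — shift
  I13: { [L → , P , .] }  — reduce
  I14: { [P → , B B .] }  — reduce

I1 contains reduce items [B → .], [F → .] and shift items [F → . d ,], [P → . , B B] — shift-reduce conflict.
I3 contains reduce items [B → .], [F → .] and shift items [F → . d ,], [P → . , B B] — shift-reduce conflict.
I5 contains reduce item [F → P .] and shift item [L → . , P ,] — shift-reduce conflict.
I9 contains reduce item [F → P L .] and shift item [L → L . , B] — shift-reduce conflict.
I10 contains reduce items [B → .], [F → .] and shift items [F → . d ,], [P → . , B B] — shift-reduce conflict.

Answer: Yes — I1: [B → .] vs [F → . d ,]; I3: [B → .] vs [F → . d ,]; I5: [F → P .] vs [L → . , P ,]; I9: [F → P L .] vs [L → L . , B]; I10: [B → .] vs [F → . d ,]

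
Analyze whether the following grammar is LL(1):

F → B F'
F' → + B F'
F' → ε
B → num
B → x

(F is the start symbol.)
A grammar is LL(1) if for each non-terminal N with multiple productions, the predict sets of those productions are pairwise disjoint, where PREDICT(N → α) = (FIRST(α) \ {ε}) ∪ (FOLLOW(N) if α ⇒* ε).

Relevant sets:
  FOLLOW(F') = { $ }

For F':
  PREDICT(F' → '+' B F') = { '+' }
  PREDICT(F' → ε) = { $ }
For B:
  PREDICT(B → num) = { 'num' }
  PREDICT(B → x) = { 'x' }
F has a single production, so nothing to check there.

All predict sets are disjoint. The grammar IS LL(1).

Answer: Yes, the grammar is LL(1).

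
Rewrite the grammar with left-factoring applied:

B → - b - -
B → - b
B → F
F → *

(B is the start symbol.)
B → - b B'
B' → - -
B' → ε
B → F
F → *

Left-factoring transforms A → αβ₁ | αβ₂ into A → αA' and A' → β₁ | β₂
(α is the longest common prefix among the alternatives). Repeat until
no nonterminal has two alternatives with a common prefix.

Round 1: B has alternatives sharing prefix '- b'. Introduce B': B → - b B'
  Add: B' → - -
  Add: B' → ε

No remaining common prefixes — done.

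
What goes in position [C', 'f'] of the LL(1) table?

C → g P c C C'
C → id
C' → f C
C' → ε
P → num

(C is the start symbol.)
C' → f C, C' → ε

To find M[C', 'f'], we find productions for C' where 'f' is in the predict set (PREDICT(N → α) = (FIRST(α) \ {ε}) ∪ (FOLLOW(N) if α ⇒* ε)).

Relevant sets:
  FOLLOW(C') = { $, 'f' }

C' → f C: PREDICT = { 'f' }
  'f' is in predict set, so this production goes in M[C', 'f']
C' → ε: PREDICT = { $, 'f' }
  'f' is in predict set, so this production goes in M[C', 'f']

M[C', 'f'] = C' → f C, C' → ε  (a multiply-defined cell — the grammar is not LL(1))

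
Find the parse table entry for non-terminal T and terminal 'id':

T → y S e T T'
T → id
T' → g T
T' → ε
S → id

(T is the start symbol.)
T → id

To find M[T, 'id'], we find productions for T where 'id' is in the predict set (PREDICT(N → α) = (FIRST(α) \ {ε}) ∪ (FOLLOW(N) if α ⇒* ε)).

T → y S e T T': PREDICT = { 'y' }
T → id: PREDICT = { 'id' }
  'id' is in predict set, so this production goes in M[T, 'id']

M[T, 'id'] = T → id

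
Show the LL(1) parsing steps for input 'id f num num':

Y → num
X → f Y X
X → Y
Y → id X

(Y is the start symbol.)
LL(1) parsing maintains a stack (initially the start symbol over $) and the input. At each step: if the stack top is a terminal, match it against the current input token; if it is a non-terminal N, replace it with the RHS of M[N, lookahead] (the unique production whose predict set contains the lookahead).

Stack is shown with the top on the left.

Stack    Input           Action
-------------------------------
Y $      id f num num $  output Y → id X
id X $   id f num num $  match 'id'
X $      f num num $     output X → f Y X
f Y X $  f num num $     match 'f'
Y X $    num num $       output Y → num
num X $  num num $       match 'num'
X $      num $           output X → Y
Y $      num $           output Y → num
num $    num $           match 'num'
$        $               accept

The string is accepted.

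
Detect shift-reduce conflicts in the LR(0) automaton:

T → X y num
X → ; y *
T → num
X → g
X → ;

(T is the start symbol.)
Augment with T' → T and build the canonical LR(0) collection (I0 = CLOSURE({[T' → . T]}), then GOTO on every symbol after a dot until no new states appear). It has 10 states:
  I0: { [T → . X y num], [T → . num], [T' → . T], [X → . ; y *], [X → . ;], [X → . g] }  — shift
  I1: { [X → ; . y *], [X → ; .] }  — shift, reduce
  I2: { [T' → T .] }  — accept
  I3: { [T → X . y num] }  — shift
  I4: { [X → g .] }  — reduce
  I5: { [T → num .] }  — reduce
  I6: { [T → X y . num] }  — shift
  I7: { [T → X y num .] }  — reduce
  I8: { [X → ; y . *] }  — shift
  I9: { [X → ; y * .] }  — reduce

I1 contains reduce item [X → ; .] and shift item [X → ; . y *] — shift-reduce conflict.

Answer: Yes — I1: [X → ; .] vs [X → ; . y *]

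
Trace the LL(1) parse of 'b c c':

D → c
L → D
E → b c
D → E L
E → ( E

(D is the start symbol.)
Stack is shown with the top on the left.

Stack    Input    Action
------------------------
D $      b c c $  output D → E L
E L $    b c c $  output E → b c
b c L $  b c c $  match 'b'
c L $    c c $    match 'c'
L $      c $      output L → D
D $      c $      output D → c
c $      c $      match 'c'
$        $        accept

The string is accepted.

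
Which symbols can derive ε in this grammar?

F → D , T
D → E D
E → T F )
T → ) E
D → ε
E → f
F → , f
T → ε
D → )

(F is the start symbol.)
ε-productions: D → ε, T → ε
So D, T are immediately nullable.
No further non-terminal can be added: every production for the remaining non-terminals contains a terminal or a non-nullable non-terminal.
Nullable = { 'D', 'T' }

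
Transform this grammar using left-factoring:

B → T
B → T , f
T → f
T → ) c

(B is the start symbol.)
Left-factoring transforms A → αβ₁ | αβ₂ into A → αA' and A' → β₁ | β₂
(α is the longest common prefix among the alternatives). Repeat until
no nonterminal has two alternatives with a common prefix.

Round 1: B has alternatives sharing prefix 'T'. Introduce B': B → T B'
  Add: B' → ε
  Add: B' → , f

No remaining common prefixes — done.

Resulting grammar:
B → T B'
B' → ε
B' → , f
T → f
T → ) c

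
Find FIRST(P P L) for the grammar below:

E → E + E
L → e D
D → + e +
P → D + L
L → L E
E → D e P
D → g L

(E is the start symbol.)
FIRST sets of the non-terminals involved (from the grammar, by fixed-point iteration):
  FIRST(P) = { '+', 'g' }

To compute FIRST(P P L), process the symbols left to right:
Symbol P is a non-terminal. Add FIRST(P) \ {ε} = { '+', 'g' }
P is not nullable (ε ∉ FIRST(P)), so stop here.
FIRST(P P L) = { '+', 'g' }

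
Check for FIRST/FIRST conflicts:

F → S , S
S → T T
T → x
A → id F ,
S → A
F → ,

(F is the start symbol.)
No FIRST/FIRST conflicts.

A FIRST/FIRST conflict occurs when two productions N → α and N → β for the same non-terminal have FIRST(α) ∩ FIRST(β) ≠ ∅ (with ε ∈ FIRST of a nullable right-hand side, so two nullable alternatives also conflict).

FIRST sets of the non-terminals at (or reachable through a nullable prefix from) the front of some alternative:
  FIRST(S) = { 'id', 'x' }
  FIRST(T) = { 'x' }
  FIRST(A) = { 'id' }

Productions for F:
  F → S , S: FIRST = { 'id', 'x' }
  F → ,: FIRST = { ',' }
Productions for S:
  S → T T: FIRST = { 'x' }
  S → A: FIRST = { 'id' }
T, A have only one production, so no FIRST/FIRST conflict is possible there.

All alternatives of each non-terminal have pairwise disjoint FIRST sets.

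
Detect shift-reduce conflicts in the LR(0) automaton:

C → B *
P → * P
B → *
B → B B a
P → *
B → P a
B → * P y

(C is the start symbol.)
Yes — I1: [B → * .] vs [P → . *]; I6: [B → * .] vs [P → . *]; I9: [P → * .] vs [P → . *]; I10: [P → * P .] vs [B → * P . y]

Augment with C' → C and build the canonical LR(0) collection (I0 = CLOSURE({[C' → . C]}), then GOTO on every symbol after a dot until no new states appear). It has 13 states:
  I0: { [B → . * P y], [B → . *], [B → . B B a], [B → . P a], [C → . B *], [C' → . C], [P → . * P], [P → . *] }  — shift
  I1: { [B → * . P y], [B → * .], [P → * . P], [P → * .], [P → . * P], [P → . *] }  — shift, 2 reduces
  I2: { [B → . * P y], [B → . *], [B → . B B a], [B → . P a], [B → B . B a], [C → B . *], [P → . * P], [P → . *] }  — shift
  I3: { [C' → C .] }  — accept
  I4: { [B → P . a] }  — shift
  I5: { [B → P a .] }  — reduce
  I6: { [B → * . P y], [B → * .], [C → B * .], [P → * . P], [P → * .], [P → . * P], [P → . *] }  — shift, 3 reduces
  I7: { [B → . * P y], [B → . *], [B → . B B a], [B → . P a], [B → B . B a], [B → B B . a], [P → . * P], [P → . *] }  — shift
  I8: { [B → B B a .] }  — reduce
  I9: { [P → * . P], [P → * .], [P → . * P], [P → . *] }  — shift, reduce
  I10: { [B → * P . y], [P → * P .] }  — shift, reduce
  I11: { [B → * P y .] }  — reduce
  I12: { [P → * P .] }  — reduce

I1 contains reduce items [B → * .], [P → * .] and shift items [P → . *], [P → . * P] — shift-reduce conflict.
I6 contains reduce items [B → * .], [C → B * .], [P → * .] and shift items [P → . *], [P → . * P] — shift-reduce conflict.
I9 contains reduce item [P → * .] and shift items [P → . *], [P → . * P] — shift-reduce conflict.
I10 contains reduce item [P → * P .] and shift item [B → * P . y] — shift-reduce conflict.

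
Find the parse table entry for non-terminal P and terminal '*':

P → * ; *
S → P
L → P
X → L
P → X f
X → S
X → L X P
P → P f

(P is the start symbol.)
To find M[P, '*'], we find productions for P where '*' is in the predict set (PREDICT(N → α) = (FIRST(α) \ {ε}) ∪ (FOLLOW(N) if α ⇒* ε)).

Relevant sets:
  FIRST(X) = { '*' }
  FIRST(P) = { '*' }

P → * ; *: PREDICT = { '*' }
  '*' is in predict set, so this production goes in M[P, '*']
P → X f: PREDICT = { '*' }
  '*' is in predict set, so this production goes in M[P, '*']
P → P f: PREDICT = { '*' }
  '*' is in predict set, so this production goes in M[P, '*']

M[P, '*'] = P → * ; *, P → X f, P → P f  (a multiply-defined cell — the grammar is not LL(1))

Answer: P → * ; *, P → X f, P → P f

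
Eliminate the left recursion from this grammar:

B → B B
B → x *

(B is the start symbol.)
B → x * B'
B' → B B'
B' → ε

B is directly left-recursive. The standard transformation for
  A → A α₁ | ... | A α_m | β₁ | ... | β_n
is
  A  → β₁ A' | ... | β_n A'
  A' → α₁ A' | ... | α_m A' | ε

B → x * becomes B → x * B'
B → B B becomes B' → B B'
Add B' → ε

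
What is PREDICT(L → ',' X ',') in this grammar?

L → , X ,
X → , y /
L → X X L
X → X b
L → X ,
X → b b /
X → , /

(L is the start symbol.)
PREDICT(L → ',' X ',') = (FIRST(RHS) \ {ε}) ∪ (FOLLOW(L) if ε ∈ FIRST(RHS), i.e. RHS ⇒* ε)
FIRST(',' X ',') = { ',' }
ε ∉ FIRST(',' X ','), so FOLLOW(L) is not added.
PREDICT(L → ',' X ',') = { ',' }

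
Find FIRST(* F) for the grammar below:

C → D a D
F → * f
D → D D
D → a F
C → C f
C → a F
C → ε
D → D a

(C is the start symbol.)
{ '*' }

To compute FIRST(* F), process the symbols left to right:
Symbol * is a terminal. Add '*' and stop.
FIRST(* F) = { '*' }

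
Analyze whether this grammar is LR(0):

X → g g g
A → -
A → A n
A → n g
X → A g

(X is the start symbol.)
Yes, the grammar is LR(0)

Augment with X' → X and build the canonical LR(0) collection (I0 = CLOSURE({[X' → . X]}), then GOTO on every symbol after a dot until no new states appear). It has 11 states:
  I0: { [A → . -], [A → . A n], [A → . n g], [X → . A g], [X → . g g g], [X' → . X] }  — shift
  I1: { [A → - .] }  — reduce
  I2: { [A → A . n], [X → A . g] }  — shift
  I3: { [X' → X .] }  — accept
  I4: { [X → g . g g] }  — shift
  I5: { [A → n . g] }  — shift
  I6: { [A → n g .] }  — reduce
  I7: { [X → g g . g] }  — shift
  I8: { [X → g g g .] }  — reduce
  I9: { [X → A g .] }  — reduce
  I10: { [A → A n .] }  — reduce

Every state is either a pure shift/goto state or contains exactly one complete item and nothing to shift — no conflicts. The grammar is LR(0).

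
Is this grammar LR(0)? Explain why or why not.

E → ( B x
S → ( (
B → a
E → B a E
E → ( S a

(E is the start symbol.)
A grammar is LR(0) if no state in the canonical LR(0) collection has:
  - both a shift item (dot before a terminal) and a complete item (shift-reduce conflict), or
  - two or more complete items (reduce-reduce conflict; the accept item [E' → E .] counts as a complete item here).

Augment with E' → E and build the canonical LR(0) collection (I0 = CLOSURE({[E' → . E]}), then GOTO on every symbol after a dot until no new states appear). It has 13 states:
  I0: { [B → . a], [E → . ( B x], [E → . ( S a], [E → . B a E], [E' → . E] }  — shift
  I1: { [B → . a], [E → ( . B x], [E → ( . S a], [S → . ( (] }  — shift
  I2: { [E → B . a E] }  — shift
  I3: { [E' → E .] }  — accept
  I4: { [B → a .] }  — reduce
  I5: { [B → . a], [E → . ( B x], [E → . ( S a], [E → . B a E], [E → B a . E] }  — shift
  I6: { [E → B a E .] }  — reduce
  I7: { [S → ( . (] }  — shift
  I8: { [E → ( B . x] }  — shift
  I9: { [E → ( S . a] }  — shift
  I10: { [E → ( S a .] }  — reduce
  I11: { [E → ( B x .] }  — reduce
  I12: { [S → ( ( .] }  — reduce

Every state is either a pure shift/goto state or contains exactly one complete item and nothing to shift — no conflicts. The grammar is LR(0).

Answer: Yes, the grammar is LR(0)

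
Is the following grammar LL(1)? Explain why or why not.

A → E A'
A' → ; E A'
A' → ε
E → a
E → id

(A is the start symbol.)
A grammar is LL(1) if for each non-terminal N with multiple productions, the predict sets of those productions are pairwise disjoint, where PREDICT(N → α) = (FIRST(α) \ {ε}) ∪ (FOLLOW(N) if α ⇒* ε).

Relevant sets:
  FOLLOW(A') = { $ }

For A':
  PREDICT(A' → ';' E A') = { ';' }
  PREDICT(A' → ε) = { $ }
For E:
  PREDICT(E → a) = { 'a' }
  PREDICT(E → id) = { 'id' }
A has a single production, so nothing to check there.

All predict sets are disjoint. The grammar IS LL(1).

Answer: Yes, the grammar is LL(1).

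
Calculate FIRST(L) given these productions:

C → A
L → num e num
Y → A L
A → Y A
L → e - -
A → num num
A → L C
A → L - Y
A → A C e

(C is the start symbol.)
To compute FIRST(L), examine every production with L on the left-hand side, reading each right-hand side left to right until a non-nullable symbol is reached.

From L → num e num:
  - num is a terminal: add 'num' and stop
From L → e - -:
  - e is a terminal: add 'e' and stop

Collecting: FIRST(L) = { 'e', 'num' }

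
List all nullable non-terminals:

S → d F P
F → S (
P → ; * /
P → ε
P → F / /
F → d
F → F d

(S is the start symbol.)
{ 'P' }

A non-terminal is nullable if it can derive ε (the empty string): either it has an ε-production, or it has a production whose right-hand side consists entirely of nullable non-terminals.

ε-productions: P → ε
So P is immediately nullable.
No further non-terminal can be added: every production for the remaining non-terminals contains a terminal or a non-nullable non-terminal.
Nullable = { 'P' }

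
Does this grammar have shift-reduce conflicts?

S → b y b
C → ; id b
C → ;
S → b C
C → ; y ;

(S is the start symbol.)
Yes — I3: [C → ; .] vs [C → ; . id b]

A shift-reduce conflict occurs when an LR(0) state has both:
  - a complete (reduce) item [A → α .] (dot at the end), and
  - a shift item [B → β . c γ] (dot before a terminal).

Augment with S' → S and build the canonical LR(0) collection (I0 = CLOSURE({[S' → . S]}), then GOTO on every symbol after a dot until no new states appear). It has 11 states:
  I0: { [S → . b C], [S → . b y b], [S' → . S] }  — shift
  I1: { [S' → S .] }  — accept
  I2: { [C → . ; id b], [C → . ; y ;], [C → . ;], [S → b . C], [S → b . y b] }  — shift
  I3: { [C → ; . id b], [C → ; . y ;], [C → ; .] }  — shift, reduce
  I4: { [S → b C .] }  — reduce
  I5: { [S → b y . b] }  — shift
  I6: { [S → b y b .] }  — reduce
  I7: { [C → ; id . b] }  — shift
  I8: { [C → ; y . ;] }  — shift
  I9: { [C → ; y ; .] }  — reduce
  I10: { [C → ; id b .] }  — reduce

I3 contains reduce item [C → ; .] and shift items [C → ; . id b], [C → ; . y ;] — shift-reduce conflict.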